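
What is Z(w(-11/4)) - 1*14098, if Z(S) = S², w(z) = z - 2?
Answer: -225207/16 ≈ -14075.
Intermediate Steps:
w(z) = -2 + z
Z(w(-11/4)) - 1*14098 = (-2 - 11/4)² - 1*14098 = (-2 - 11*¼)² - 14098 = (-2 - 11/4)² - 14098 = (-19/4)² - 14098 = 361/16 - 14098 = -225207/16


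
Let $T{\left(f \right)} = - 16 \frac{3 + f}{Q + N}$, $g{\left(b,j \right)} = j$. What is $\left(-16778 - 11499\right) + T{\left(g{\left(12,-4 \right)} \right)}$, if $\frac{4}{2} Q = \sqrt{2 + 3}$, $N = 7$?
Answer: $- \frac{5400459}{191} - \frac{32 \sqrt{5}}{191} \approx -28275.0$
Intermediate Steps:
$Q = \frac{\sqrt{5}}{2}$ ($Q = \frac{\sqrt{2 + 3}}{2} = \frac{\sqrt{5}}{2} \approx 1.118$)
$T{\left(f \right)} = - \frac{16 \left(3 + f\right)}{7 + \frac{\sqrt{5}}{2}}$ ($T{\left(f \right)} = - 16 \frac{3 + f}{\frac{\sqrt{5}}{2} + 7} = - 16 \frac{3 + f}{7 + \frac{\sqrt{5}}{2}} = - \frac{16 \left(3 + f\right)}{7 + \frac{\sqrt{5}}{2}}$)
$\left(-16778 - 11499\right) + T{\left(g{\left(12,-4 \right)} \right)} = \left(-16778 - 11499\right) - \frac{16 \left(3 - 4\right)}{7 + \frac{\sqrt{5}}{2}} = \left(-16778 - 11499\right) - 16 \frac{1}{7 + \frac{\sqrt{5}}{2}} \left(-1\right) = -28277 + \frac{16}{7 + \frac{\sqrt{5}}{2}}$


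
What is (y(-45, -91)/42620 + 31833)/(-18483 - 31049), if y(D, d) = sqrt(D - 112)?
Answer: -31833/49532 - I*sqrt(157)/2111053840 ≈ -0.64268 - 5.9354e-9*I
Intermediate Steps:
y(D, d) = sqrt(-112 + D)
(y(-45, -91)/42620 + 31833)/(-18483 - 31049) = (sqrt(-112 - 45)/42620 + 31833)/(-18483 - 31049) = (sqrt(-157)*(1/42620) + 31833)/(-49532) = ((I*sqrt(157))*(1/42620) + 31833)*(-1/49532) = (I*sqrt(157)/42620 + 31833)*(-1/49532) = (31833 + I*sqrt(157)/42620)*(-1/49532) = -31833/49532 - I*sqrt(157)/2111053840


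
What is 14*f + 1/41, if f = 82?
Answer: 47069/41 ≈ 1148.0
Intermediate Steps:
14*f + 1/41 = 14*82 + 1/41 = 1148 + 1/41 = 47069/41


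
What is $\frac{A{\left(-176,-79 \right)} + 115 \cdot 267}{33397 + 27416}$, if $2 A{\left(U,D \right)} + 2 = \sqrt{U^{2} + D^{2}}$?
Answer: $\frac{30704}{60813} + \frac{\sqrt{37217}}{121626} \approx 0.50648$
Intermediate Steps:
$A{\left(U,D \right)} = -1 + \frac{\sqrt{D^{2} + U^{2}}}{2}$ ($A{\left(U,D \right)} = -1 + \frac{\sqrt{U^{2} + D^{2}}}{2} = -1 + \frac{\sqrt{D^{2} + U^{2}}}{2}$)
$\frac{A{\left(-176,-79 \right)} + 115 \cdot 267}{33397 + 27416} = \frac{\left(-1 + \frac{\sqrt{\left(-79\right)^{2} + \left(-176\right)^{2}}}{2}\right) + 115 \cdot 267}{33397 + 27416} = \frac{\left(-1 + \frac{\sqrt{6241 + 30976}}{2}\right) + 30705}{60813} = \left(\left(-1 + \frac{\sqrt{37217}}{2}\right) + 30705\right) \frac{1}{60813} = \left(30704 + \frac{\sqrt{37217}}{2}\right) \frac{1}{60813} = \frac{30704}{60813} + \frac{\sqrt{37217}}{121626}$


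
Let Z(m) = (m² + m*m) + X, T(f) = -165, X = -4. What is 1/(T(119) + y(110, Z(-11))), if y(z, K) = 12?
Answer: -1/153 ≈ -0.0065359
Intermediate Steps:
Z(m) = -4 + 2*m² (Z(m) = (m² + m*m) - 4 = (m² + m²) - 4 = 2*m² - 4 = -4 + 2*m²)
1/(T(119) + y(110, Z(-11))) = 1/(-165 + 12) = 1/(-153) = -1/153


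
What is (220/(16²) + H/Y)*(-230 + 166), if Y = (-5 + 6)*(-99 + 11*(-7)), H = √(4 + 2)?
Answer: -55 + 4*√6/11 ≈ -54.109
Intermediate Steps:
H = √6 ≈ 2.4495
Y = -176 (Y = 1*(-99 - 77) = 1*(-176) = -176)
(220/(16²) + H/Y)*(-230 + 166) = (220/(16²) + √6/(-176))*(-230 + 166) = (220/256 + √6*(-1/176))*(-64) = (220*(1/256) - √6/176)*(-64) = (55/64 - √6/176)*(-64) = -55 + 4*√6/11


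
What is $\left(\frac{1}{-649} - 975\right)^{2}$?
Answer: $\frac{400405466176}{421201} \approx 9.5063 \cdot 10^{5}$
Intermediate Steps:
$\left(\frac{1}{-649} - 975\right)^{2} = \left(- \frac{1}{649} - 975\right)^{2} = \left(- \frac{632776}{649}\right)^{2} = \frac{400405466176}{421201}$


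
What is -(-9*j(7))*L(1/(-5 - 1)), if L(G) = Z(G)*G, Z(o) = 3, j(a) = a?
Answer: -63/2 ≈ -31.500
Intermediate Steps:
L(G) = 3*G
-(-9*j(7))*L(1/(-5 - 1)) = -(-9*7)*3/(-5 - 1) = -(-63)*3/(-6) = -(-63)*3*(-1/6) = -(-63)*(-1)/2 = -1*63/2 = -63/2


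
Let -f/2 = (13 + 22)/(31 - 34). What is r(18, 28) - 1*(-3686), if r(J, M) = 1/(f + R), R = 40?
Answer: 700343/190 ≈ 3686.0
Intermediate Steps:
f = 70/3 (f = -2*(13 + 22)/(31 - 34) = -70/(-3) = -70*(-1)/3 = -2*(-35/3) = 70/3 ≈ 23.333)
r(J, M) = 3/190 (r(J, M) = 1/(70/3 + 40) = 1/(190/3) = 3/190)
r(18, 28) - 1*(-3686) = 3/190 - 1*(-3686) = 3/190 + 3686 = 700343/190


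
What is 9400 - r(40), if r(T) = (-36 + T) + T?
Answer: 9356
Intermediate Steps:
r(T) = -36 + 2*T
9400 - r(40) = 9400 - (-36 + 2*40) = 9400 - (-36 + 80) = 9400 - 1*44 = 9400 - 44 = 9356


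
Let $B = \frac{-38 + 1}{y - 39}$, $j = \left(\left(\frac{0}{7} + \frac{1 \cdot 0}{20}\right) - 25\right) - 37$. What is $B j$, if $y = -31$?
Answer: $- \frac{1147}{35} \approx -32.771$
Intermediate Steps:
$j = -62$ ($j = \left(\left(0 \cdot \frac{1}{7} + 0 \cdot \frac{1}{20}\right) - 25\right) - 37 = \left(\left(0 + 0\right) - 25\right) - 37 = \left(0 - 25\right) - 37 = -25 - 37 = -62$)
$B = \frac{37}{70}$ ($B = \frac{-38 + 1}{-31 - 39} = - \frac{37}{-70} = \left(-37\right) \left(- \frac{1}{70}\right) = \frac{37}{70} \approx 0.52857$)
$B j = \frac{37}{70} \left(-62\right) = - \frac{1147}{35}$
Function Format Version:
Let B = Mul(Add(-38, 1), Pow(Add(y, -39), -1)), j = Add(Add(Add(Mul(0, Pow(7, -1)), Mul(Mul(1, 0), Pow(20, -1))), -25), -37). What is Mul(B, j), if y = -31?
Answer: Rational(-1147, 35) ≈ -32.771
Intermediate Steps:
j = -62 (j = Add(Add(Add(Mul(0, Rational(1, 7)), Mul(0, Rational(1, 20))), -25), -37) = Add(Add(Add(0, 0), -25), -37) = Add(Add(0, -25), -37) = Add(-25, -37) = -62)
B = Rational(37, 70) (B = Mul(Add(-38, 1), Pow(Add(-31, -39), -1)) = Mul(-37, Pow(-70, -1)) = Mul(-37, Rational(-1, 70)) = Rational(37, 70) ≈ 0.52857)
Mul(B, j) = Mul(Rational(37, 70), -62) = Rational(-1147, 35)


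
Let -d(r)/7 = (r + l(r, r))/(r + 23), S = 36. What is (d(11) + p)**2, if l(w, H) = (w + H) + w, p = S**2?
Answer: 478646884/289 ≈ 1.6562e+6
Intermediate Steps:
p = 1296 (p = 36**2 = 1296)
l(w, H) = H + 2*w (l(w, H) = (H + w) + w = H + 2*w)
d(r) = -28*r/(23 + r) (d(r) = -7*(r + (r + 2*r))/(r + 23) = -7*(r + 3*r)/(23 + r) = -7*4*r/(23 + r) = -28*r/(23 + r))
(d(11) + p)**2 = (-28*11/(23 + 11) + 1296)**2 = (-28*11/34 + 1296)**2 = (-28*11*1/34 + 1296)**2 = (-154/17 + 1296)**2 = (21878/17)**2 = 478646884/289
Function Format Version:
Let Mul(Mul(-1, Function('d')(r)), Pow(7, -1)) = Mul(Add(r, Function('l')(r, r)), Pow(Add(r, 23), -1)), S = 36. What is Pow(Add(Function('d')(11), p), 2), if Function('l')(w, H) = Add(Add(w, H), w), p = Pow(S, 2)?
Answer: Rational(478646884, 289) ≈ 1.6562e+6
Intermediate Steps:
p = 1296 (p = Pow(36, 2) = 1296)
Function('l')(w, H) = Add(H, Mul(2, w)) (Function('l')(w, H) = Add(Add(H, w), w) = Add(H, Mul(2, w)))
Function('d')(r) = Mul(-28, r, Pow(Add(23, r), -1)) (Function('d')(r) = Mul(-7, Mul(Add(r, Add(r, Mul(2, r))), Pow(Add(r, 23), -1))) = Mul(-7, Mul(Add(r, Mul(3, r)), Pow(Add(23, r), -1))) = Mul(-7, Mul(Mul(4, r), Pow(Add(23, r), -1))) = Mul(-7, Mul(4, r, Pow(Add(23, r), -1))) = Mul(-28, r, Pow(Add(23, r), -1)))
Pow(Add(Function('d')(11), p), 2) = Pow(Add(Mul(-28, 11, Pow(Add(23, 11), -1)), 1296), 2) = Pow(Add(Mul(-28, 11, Pow(34, -1)), 1296), 2) = Pow(Add(Mul(-28, 11, Rational(1, 34)), 1296), 2) = Pow(Add(Rational(-154, 17), 1296), 2) = Pow(Rational(21878, 17), 2) = Rational(478646884, 289)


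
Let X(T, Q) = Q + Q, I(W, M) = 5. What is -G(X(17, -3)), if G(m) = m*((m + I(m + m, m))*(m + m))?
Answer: 72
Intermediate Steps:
X(T, Q) = 2*Q
G(m) = 2*m²*(5 + m) (G(m) = m*((m + 5)*(m + m)) = m*((5 + m)*(2*m)) = m*(2*m*(5 + m)) = 2*m²*(5 + m))
-G(X(17, -3)) = -2*(2*(-3))²*(5 + 2*(-3)) = -2*(-6)²*(5 - 6) = -2*36*(-1) = -1*(-72) = 72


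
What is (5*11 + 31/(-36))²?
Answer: 3798601/1296 ≈ 2931.0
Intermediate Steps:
(5*11 + 31/(-36))² = (55 + 31*(-1/36))² = (55 - 31/36)² = (1949/36)² = 3798601/1296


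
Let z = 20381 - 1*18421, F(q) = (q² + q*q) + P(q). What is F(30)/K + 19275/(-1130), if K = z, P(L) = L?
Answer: -357111/22148 ≈ -16.124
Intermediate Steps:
F(q) = q + 2*q² (F(q) = (q² + q*q) + q = (q² + q²) + q = 2*q² + q = q + 2*q²)
z = 1960 (z = 20381 - 18421 = 1960)
K = 1960
F(30)/K + 19275/(-1130) = (30*(1 + 2*30))/1960 + 19275/(-1130) = (30*(1 + 60))*(1/1960) + 19275*(-1/1130) = (30*61)*(1/1960) - 3855/226 = 1830*(1/1960) - 3855/226 = 183/196 - 3855/226 = -357111/22148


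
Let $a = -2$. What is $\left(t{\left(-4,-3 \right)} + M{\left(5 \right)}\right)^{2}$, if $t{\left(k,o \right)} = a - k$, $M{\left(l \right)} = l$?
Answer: $49$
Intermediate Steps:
$t{\left(k,o \right)} = -2 - k$
$\left(t{\left(-4,-3 \right)} + M{\left(5 \right)}\right)^{2} = \left(\left(-2 - -4\right) + 5\right)^{2} = \left(\left(-2 + 4\right) + 5\right)^{2} = \left(2 + 5\right)^{2} = 7^{2} = 49$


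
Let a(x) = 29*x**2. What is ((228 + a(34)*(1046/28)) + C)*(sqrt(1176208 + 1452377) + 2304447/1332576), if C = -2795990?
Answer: -259341697231/97167 - 32411424*sqrt(292065)/7 ≈ -2.5050e+9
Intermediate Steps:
((228 + a(34)*(1046/28)) + C)*(sqrt(1176208 + 1452377) + 2304447/1332576) = ((228 + (29*34**2)*(1046/28)) - 2795990)*(sqrt(1176208 + 1452377) + 2304447/1332576) = ((228 + (29*1156)*(1046*(1/28))) - 2795990)*(sqrt(2628585) + 2304447*(1/1332576)) = ((228 + 33524*(523/14)) - 2795990)*(3*sqrt(292065) + 768149/444192) = ((228 + 8766526/7) - 2795990)*(768149/444192 + 3*sqrt(292065)) = (8768122/7 - 2795990)*(768149/444192 + 3*sqrt(292065)) = -10803808*(768149/444192 + 3*sqrt(292065))/7 = -259341697231/97167 - 32411424*sqrt(292065)/7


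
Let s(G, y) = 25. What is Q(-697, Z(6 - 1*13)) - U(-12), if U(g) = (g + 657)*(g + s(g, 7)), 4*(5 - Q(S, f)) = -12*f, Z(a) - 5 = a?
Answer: -8386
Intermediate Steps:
Z(a) = 5 + a
Q(S, f) = 5 + 3*f (Q(S, f) = 5 - (-3)*f = 5 + 3*f)
U(g) = (25 + g)*(657 + g) (U(g) = (g + 657)*(g + 25) = (657 + g)*(25 + g) = (25 + g)*(657 + g))
Q(-697, Z(6 - 1*13)) - U(-12) = (5 + 3*(5 + (6 - 1*13))) - (16425 + (-12)**2 + 682*(-12)) = (5 + 3*(5 + (6 - 13))) - (16425 + 144 - 8184) = (5 + 3*(5 - 7)) - 1*8385 = (5 + 3*(-2)) - 8385 = (5 - 6) - 8385 = -1 - 8385 = -8386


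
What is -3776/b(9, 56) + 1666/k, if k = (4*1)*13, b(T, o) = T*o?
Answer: 40207/1638 ≈ 24.546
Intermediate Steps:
k = 52 (k = 4*13 = 52)
-3776/b(9, 56) + 1666/k = -3776/(9*56) + 1666/52 = -3776/504 + 1666*(1/52) = -3776*1/504 + 833/26 = -472/63 + 833/26 = 40207/1638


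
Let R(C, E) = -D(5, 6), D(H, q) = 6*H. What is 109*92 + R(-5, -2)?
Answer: 9998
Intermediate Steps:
R(C, E) = -30 (R(C, E) = -6*5 = -1*30 = -30)
109*92 + R(-5, -2) = 109*92 - 30 = 10028 - 30 = 9998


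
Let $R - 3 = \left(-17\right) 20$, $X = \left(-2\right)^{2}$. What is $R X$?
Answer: $-1348$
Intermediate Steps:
$X = 4$
$R = -337$ ($R = 3 - 340 = -337$)
$R X = \left(-337\right) 4 = -1348$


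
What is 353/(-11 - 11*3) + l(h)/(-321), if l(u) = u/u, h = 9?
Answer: -113357/14124 ≈ -8.0258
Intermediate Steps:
l(u) = 1
353/(-11 - 11*3) + l(h)/(-321) = 353/(-11 - 11*3) + 1/(-321) = 353/(-11 - 33) + 1*(-1/321) = 353/(-44) - 1/321 = 353*(-1/44) - 1/321 = -353/44 - 1/321 = -113357/14124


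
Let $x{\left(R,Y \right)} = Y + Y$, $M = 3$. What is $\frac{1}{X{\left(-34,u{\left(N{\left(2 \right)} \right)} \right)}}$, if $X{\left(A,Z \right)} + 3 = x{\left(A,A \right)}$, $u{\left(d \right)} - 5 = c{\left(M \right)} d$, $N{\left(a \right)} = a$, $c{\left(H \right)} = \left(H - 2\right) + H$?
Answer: $- \frac{1}{71} \approx -0.014085$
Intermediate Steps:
$c{\left(H \right)} = -2 + 2 H$ ($c{\left(H \right)} = \left(-2 + H\right) + H = -2 + 2 H$)
$x{\left(R,Y \right)} = 2 Y$
$u{\left(d \right)} = 5 + 4 d$ ($u{\left(d \right)} = 5 + \left(-2 + 2 \cdot 3\right) d = 5 + \left(-2 + 6\right) d = 5 + 4 d$)
$X{\left(A,Z \right)} = -3 + 2 A$
$\frac{1}{X{\left(-34,u{\left(N{\left(2 \right)} \right)} \right)}} = \frac{1}{-3 + 2 \left(-34\right)} = \frac{1}{-3 - 68} = \frac{1}{-71} = - \frac{1}{71}$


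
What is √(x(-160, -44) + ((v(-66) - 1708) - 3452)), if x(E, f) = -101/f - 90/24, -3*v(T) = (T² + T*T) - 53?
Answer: I*√8764041/33 ≈ 89.709*I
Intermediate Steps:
v(T) = 53/3 - 2*T²/3 (v(T) = -((T² + T*T) - 53)/3 = -((T² + T²) - 53)/3 = -(2*T² - 53)/3 = -(-53 + 2*T²)/3 = 53/3 - 2*T²/3)
x(E, f) = -15/4 - 101/f (x(E, f) = -101/f - 90*1/24 = -101/f - 15/4 = -15/4 - 101/f)
√(x(-160, -44) + ((v(-66) - 1708) - 3452)) = √((-15/4 - 101/(-44)) + (((53/3 - ⅔*(-66)²) - 1708) - 3452)) = √((-15/4 - 101*(-1/44)) + (((53/3 - ⅔*4356) - 1708) - 3452)) = √((-15/4 + 101/44) + (((53/3 - 2904) - 1708) - 3452)) = √(-16/11 + ((-8659/3 - 1708) - 3452)) = √(-16/11 + (-13783/3 - 3452)) = √(-16/11 - 24139/3) = √(-265577/33) = I*√8764041/33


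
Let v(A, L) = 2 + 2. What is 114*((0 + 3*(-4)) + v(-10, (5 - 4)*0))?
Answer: -912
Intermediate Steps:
v(A, L) = 4
114*((0 + 3*(-4)) + v(-10, (5 - 4)*0)) = 114*((0 + 3*(-4)) + 4) = 114*((0 - 12) + 4) = 114*(-12 + 4) = 114*(-8) = -912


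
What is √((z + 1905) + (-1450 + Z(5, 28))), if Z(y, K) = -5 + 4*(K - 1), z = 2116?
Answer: √2674 ≈ 51.711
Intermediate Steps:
Z(y, K) = -9 + 4*K (Z(y, K) = -5 + 4*(-1 + K) = -5 + (-4 + 4*K) = -9 + 4*K)
√((z + 1905) + (-1450 + Z(5, 28))) = √((2116 + 1905) + (-1450 + (-9 + 4*28))) = √(4021 + (-1450 + (-9 + 112))) = √(4021 + (-1450 + 103)) = √(4021 - 1347) = √2674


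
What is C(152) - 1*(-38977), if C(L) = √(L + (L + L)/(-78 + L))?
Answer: 38977 + 76*√37/37 ≈ 38990.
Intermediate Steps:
C(L) = √(L + 2*L/(-78 + L)) (C(L) = √(L + (2*L)/(-78 + L)) = √(L + 2*L/(-78 + L)))
C(152) - 1*(-38977) = √(152*(-76 + 152)/(-78 + 152)) - 1*(-38977) = √(152*76/74) + 38977 = √(152*(1/74)*76) + 38977 = √(5776/37) + 38977 = 76*√37/37 + 38977 = 38977 + 76*√37/37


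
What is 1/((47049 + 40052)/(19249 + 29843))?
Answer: 49092/87101 ≈ 0.56362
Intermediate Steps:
1/((47049 + 40052)/(19249 + 29843)) = 1/(87101/49092) = 49092/87101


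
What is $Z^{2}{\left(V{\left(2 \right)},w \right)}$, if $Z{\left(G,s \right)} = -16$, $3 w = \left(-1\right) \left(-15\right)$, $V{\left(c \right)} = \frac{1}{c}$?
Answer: $256$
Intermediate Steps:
$w = 5$ ($w = \frac{\left(-1\right) \left(-15\right)}{3} = \frac{1}{3} \cdot 15 = 5$)
$Z^{2}{\left(V{\left(2 \right)},w \right)} = \left(-16\right)^{2} = 256$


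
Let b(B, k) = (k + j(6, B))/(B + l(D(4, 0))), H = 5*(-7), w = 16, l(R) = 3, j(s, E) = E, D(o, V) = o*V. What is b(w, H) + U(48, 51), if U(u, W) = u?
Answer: 47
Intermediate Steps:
D(o, V) = V*o
H = -35
b(B, k) = (B + k)/(3 + B) (b(B, k) = (k + B)/(B + 3) = (B + k)/(3 + B))
b(w, H) + U(48, 51) = (16 - 35)/(3 + 16) + 48 = -19/19 + 48 = (1/19)*(-19) + 48 = -1 + 48 = 47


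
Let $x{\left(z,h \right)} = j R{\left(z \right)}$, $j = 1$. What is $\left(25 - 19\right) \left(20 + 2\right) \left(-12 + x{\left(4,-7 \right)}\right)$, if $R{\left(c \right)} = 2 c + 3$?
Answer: $-132$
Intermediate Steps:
$R{\left(c \right)} = 3 + 2 c$
$x{\left(z,h \right)} = 3 + 2 z$ ($x{\left(z,h \right)} = 1 \left(3 + 2 z\right) = 3 + 2 z$)
$\left(25 - 19\right) \left(20 + 2\right) \left(-12 + x{\left(4,-7 \right)}\right) = \left(25 - 19\right) \left(20 + 2\right) \left(-12 + \left(3 + 2 \cdot 4\right)\right) = 6 \cdot 22 \left(-12 + \left(3 + 8\right)\right) = 132 \left(-12 + 11\right) = 132 \left(-1\right) = -132$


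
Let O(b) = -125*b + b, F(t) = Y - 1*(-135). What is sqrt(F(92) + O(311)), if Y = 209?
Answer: 14*I*sqrt(195) ≈ 195.5*I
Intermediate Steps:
F(t) = 344 (F(t) = 209 - 1*(-135) = 209 + 135 = 344)
O(b) = -124*b
sqrt(F(92) + O(311)) = sqrt(344 - 124*311) = sqrt(344 - 38564) = sqrt(-38220) = 14*I*sqrt(195)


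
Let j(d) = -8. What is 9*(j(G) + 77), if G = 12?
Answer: 621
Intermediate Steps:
9*(j(G) + 77) = 9*(-8 + 77) = 9*69 = 621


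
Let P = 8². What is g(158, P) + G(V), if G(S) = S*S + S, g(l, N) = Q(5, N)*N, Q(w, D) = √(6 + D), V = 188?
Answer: 35532 + 64*√70 ≈ 36067.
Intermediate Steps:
P = 64
g(l, N) = N*√(6 + N) (g(l, N) = √(6 + N)*N = N*√(6 + N))
G(S) = S + S² (G(S) = S² + S = S + S²)
g(158, P) + G(V) = 64*√(6 + 64) + 188*(1 + 188) = 64*√70 + 188*189 = 64*√70 + 35532 = 35532 + 64*√70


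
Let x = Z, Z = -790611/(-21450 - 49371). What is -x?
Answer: -263537/23607 ≈ -11.164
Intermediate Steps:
Z = 263537/23607 (Z = -790611/(-70821) = -790611*(-1/70821) = 263537/23607 ≈ 11.164)
x = 263537/23607 ≈ 11.164
-x = -1*263537/23607 = -263537/23607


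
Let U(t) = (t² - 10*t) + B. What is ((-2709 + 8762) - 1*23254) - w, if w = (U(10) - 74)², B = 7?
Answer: -21690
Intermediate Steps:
U(t) = 7 + t² - 10*t (U(t) = (t² - 10*t) + 7 = 7 + t² - 10*t)
w = 4489 (w = ((7 + 10² - 10*10) - 74)² = ((7 + 100 - 100) - 74)² = (7 - 74)² = (-67)² = 4489)
((-2709 + 8762) - 1*23254) - w = ((-2709 + 8762) - 1*23254) - 1*4489 = (6053 - 23254) - 4489 = -17201 - 4489 = -21690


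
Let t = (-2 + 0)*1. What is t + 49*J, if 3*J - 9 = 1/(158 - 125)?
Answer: 14404/99 ≈ 145.49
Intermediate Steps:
t = -2 (t = -2*1 = -2)
J = 298/99 (J = 3 + 1/(3*(158 - 125)) = 3 + (1/3)/33 = 3 + (1/3)*(1/33) = 3 + 1/99 = 298/99 ≈ 3.0101)
t + 49*J = -2 + 49*(298/99) = -2 + 14602/99 = 14404/99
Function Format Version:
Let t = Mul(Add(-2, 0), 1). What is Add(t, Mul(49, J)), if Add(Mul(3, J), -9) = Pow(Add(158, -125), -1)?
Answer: Rational(14404, 99) ≈ 145.49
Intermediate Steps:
t = -2 (t = Mul(-2, 1) = -2)
J = Rational(298, 99) (J = Add(3, Mul(Rational(1, 3), Pow(Add(158, -125), -1))) = Add(3, Mul(Rational(1, 3), Pow(33, -1))) = Add(3, Mul(Rational(1, 3), Rational(1, 33))) = Add(3, Rational(1, 99)) = Rational(298, 99) ≈ 3.0101)
Add(t, Mul(49, J)) = Add(-2, Mul(49, Rational(298, 99))) = Add(-2, Rational(14602, 99)) = Rational(14404, 99)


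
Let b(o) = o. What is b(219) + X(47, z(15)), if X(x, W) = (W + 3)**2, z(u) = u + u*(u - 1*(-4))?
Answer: 92028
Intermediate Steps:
z(u) = u + u*(4 + u) (z(u) = u + u*(u + 4) = u + u*(4 + u))
X(x, W) = (3 + W)**2
b(219) + X(47, z(15)) = 219 + (3 + 15*(5 + 15))**2 = 219 + (3 + 15*20)**2 = 219 + (3 + 300)**2 = 219 + 303**2 = 219 + 91809 = 92028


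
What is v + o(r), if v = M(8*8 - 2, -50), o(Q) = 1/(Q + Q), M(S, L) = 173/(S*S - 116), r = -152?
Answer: 1527/35416 ≈ 0.043116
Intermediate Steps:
M(S, L) = 173/(-116 + S²) (M(S, L) = 173/(S² - 116) = 173/(-116 + S²))
o(Q) = 1/(2*Q)
v = 173/3728 (v = 173/(-116 + (8*8 - 2)²) = 173/(-116 + (64 - 2)²) = 173/(-116 + 62²) = 173/(-116 + 3844) = 173/3728 ≈ 0.046406)
v + o(r) = 173/3728 + (½)/(-152) = 173/3728 + (½)*(-1/152) = 173/3728 - 1/304 = 1527/35416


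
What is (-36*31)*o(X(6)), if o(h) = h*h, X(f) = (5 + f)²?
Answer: -16339356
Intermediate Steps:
o(h) = h²
(-36*31)*o(X(6)) = (-36*31)*((5 + 6)²)² = -1116*(11²)² = -1116*121² = -1116*14641 = -16339356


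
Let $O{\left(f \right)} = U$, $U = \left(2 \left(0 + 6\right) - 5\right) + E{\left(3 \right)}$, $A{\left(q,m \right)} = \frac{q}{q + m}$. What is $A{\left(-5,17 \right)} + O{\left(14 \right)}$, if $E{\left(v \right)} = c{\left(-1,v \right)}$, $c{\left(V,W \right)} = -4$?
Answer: $\frac{31}{12} \approx 2.5833$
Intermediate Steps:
$E{\left(v \right)} = -4$
$A{\left(q,m \right)} = \frac{q}{m + q}$
$U = 3$ ($U = \left(2 \left(0 + 6\right) - 5\right) - 4 = \left(2 \cdot 6 - 5\right) - 4 = \left(12 - 5\right) - 4 = 7 - 4 = 3$)
$O{\left(f \right)} = 3$
$A{\left(-5,17 \right)} + O{\left(14 \right)} = - \frac{5}{17 - 5} + 3 = - \frac{5}{12} + 3 = \frac{31}{12}$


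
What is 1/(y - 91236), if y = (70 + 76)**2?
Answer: -1/69920 ≈ -1.4302e-5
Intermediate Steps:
y = 21316 (y = 146**2 = 21316)
1/(y - 91236) = 1/(21316 - 91236) = 1/(-69920) = -1/69920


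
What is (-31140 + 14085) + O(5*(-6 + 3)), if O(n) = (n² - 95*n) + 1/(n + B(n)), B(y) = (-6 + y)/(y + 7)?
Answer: -1525103/99 ≈ -15405.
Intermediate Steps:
B(y) = (-6 + y)/(7 + y)
O(n) = n² + 1/(n + (-6 + n)/(7 + n)) - 95*n (O(n) = (n² - 95*n) + 1/(n + (-6 + n)/(7 + n)) = n² + 1/(n + (-6 + n)/(7 + n)) - 95*n)
(-31140 + 14085) + O(5*(-6 + 3)) = (-31140 + 14085) + (7 + (5*(-6 + 3))⁴ - 766*25*(-6 + 3)² - 87*125*(-6 + 3)³ + 571*(5*(-6 + 3)))/(-6 + (5*(-6 + 3))² + 8*(5*(-6 + 3))) = -17055 + (7 + (5*(-3))⁴ - 766*(5*(-3))² - 87*(5*(-3))³ + 571*(5*(-3)))/(-6 + (5*(-3))² + 8*(5*(-3))) = -17055 + (7 + (-15)⁴ - 766*(-15)² - 87*(-15)³ + 571*(-15))/(-6 + (-15)² + 8*(-15)) = -17055 + (7 + 50625 - 766*225 - 87*(-3375) - 8565)/(-6 + 225 - 120) = -17055 + (7 + 50625 - 172350 + 293625 - 8565)/99 = -17055 + (1/99)*163342 = -17055 + 163342/99 = -1525103/99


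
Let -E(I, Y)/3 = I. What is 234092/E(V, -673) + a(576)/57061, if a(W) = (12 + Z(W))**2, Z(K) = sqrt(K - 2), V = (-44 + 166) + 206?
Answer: -3339204275/14037006 + 24*sqrt(574)/57061 ≈ -237.88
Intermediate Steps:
V = 328 (V = 122 + 206 = 328)
E(I, Y) = -3*I
Z(K) = sqrt(-2 + K)
a(W) = (12 + sqrt(-2 + W))**2
234092/E(V, -673) + a(576)/57061 = 234092/((-3*328)) + (12 + sqrt(-2 + 576))**2/57061 = 234092/(-984) + (12 + sqrt(574))**2*(1/57061) = 234092*(-1/984) + (12 + sqrt(574))**2/57061 = -58523/246 + (12 + sqrt(574))**2/57061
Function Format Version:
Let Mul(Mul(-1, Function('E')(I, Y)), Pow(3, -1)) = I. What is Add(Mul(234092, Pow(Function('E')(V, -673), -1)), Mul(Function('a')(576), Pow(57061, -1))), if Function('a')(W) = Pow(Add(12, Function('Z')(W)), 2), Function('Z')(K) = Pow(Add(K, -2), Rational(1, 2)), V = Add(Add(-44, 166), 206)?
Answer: Add(Rational(-3339204275, 14037006), Mul(Rational(24, 57061), Pow(574, Rational(1, 2)))) ≈ -237.88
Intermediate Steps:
V = 328 (V = Add(122, 206) = 328)
Function('E')(I, Y) = Mul(-3, I)
Function('Z')(K) = Pow(Add(-2, K), Rational(1, 2))
Function('a')(W) = Pow(Add(12, Pow(Add(-2, W), Rational(1, 2))), 2)
Add(Mul(234092, Pow(Function('E')(V, -673), -1)), Mul(Function('a')(576), Pow(57061, -1))) = Add(Mul(234092, Pow(Mul(-3, 328), -1)), Mul(Pow(Add(12, Pow(Add(-2, 576), Rational(1, 2))), 2), Pow(57061, -1))) = Add(Mul(234092, Pow(-984, -1)), Mul(Pow(Add(12, Pow(574, Rational(1, 2))), 2), Rational(1, 57061))) = Add(Mul(234092, Rational(-1, 984)), Mul(Rational(1, 57061), Pow(Add(12, Pow(574, Rational(1, 2))), 2))) = Add(Rational(-58523, 246), Mul(Rational(1, 57061), Pow(Add(12, Pow(574, Rational(1, 2))), 2)))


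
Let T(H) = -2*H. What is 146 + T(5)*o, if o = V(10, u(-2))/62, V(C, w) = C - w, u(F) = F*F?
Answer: 4496/31 ≈ 145.03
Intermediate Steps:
u(F) = F**2
o = 3/31 (o = (10 - 1*(-2)**2)/62 = (10 - 1*4)*(1/62) = (10 - 4)*(1/62) = 6*(1/62) = 3/31 ≈ 0.096774)
146 + T(5)*o = 146 - 2*5*(3/31) = 146 - 10*3/31 = 146 - 30/31 = 4496/31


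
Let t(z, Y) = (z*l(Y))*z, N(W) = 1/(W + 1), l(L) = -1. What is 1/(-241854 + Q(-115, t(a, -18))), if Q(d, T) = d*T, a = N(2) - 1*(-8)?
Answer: -9/2104811 ≈ -4.2759e-6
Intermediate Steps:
N(W) = 1/(1 + W)
a = 25/3 (a = 1/(1 + 2) - 1*(-8) = 1/3 + 8 = ⅓ + 8 = 25/3 ≈ 8.3333)
t(z, Y) = -z² (t(z, Y) = (z*(-1))*z = (-z)*z = -z²)
Q(d, T) = T*d
1/(-241854 + Q(-115, t(a, -18))) = 1/(-241854 - (25/3)²*(-115)) = 1/(-241854 - 1*625/9*(-115)) = 1/(-241854 - 625/9*(-115)) = 1/(-241854 + 71875/9) = 1/(-2104811/9) = -9/2104811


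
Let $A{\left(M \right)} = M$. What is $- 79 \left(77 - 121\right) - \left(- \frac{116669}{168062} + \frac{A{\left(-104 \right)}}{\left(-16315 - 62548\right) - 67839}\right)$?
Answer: $\frac{42858993837307}{12327515762} \approx 3476.7$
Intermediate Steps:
$- 79 \left(77 - 121\right) - \left(- \frac{116669}{168062} + \frac{A{\left(-104 \right)}}{\left(-16315 - 62548\right) - 67839}\right) = - 79 \left(77 - 121\right) - \left(- \frac{116669}{168062} - \frac{104}{\left(-16315 - 62548\right) - 67839}\right) = \left(-79\right) \left(-44\right) - \left(\left(-116669\right) \frac{1}{168062} - \frac{104}{-78863 - 67839}\right) = 3476 - \left(- \frac{116669}{168062} - \frac{104}{-146702}\right) = 3476 - \left(- \frac{116669}{168062} - - \frac{52}{73351}\right) = 3476 - \left(- \frac{116669}{168062} + \frac{52}{73351}\right) = 3476 - - \frac{8549048595}{12327515762} = 3476 + \frac{8549048595}{12327515762} = \frac{42858993837307}{12327515762}$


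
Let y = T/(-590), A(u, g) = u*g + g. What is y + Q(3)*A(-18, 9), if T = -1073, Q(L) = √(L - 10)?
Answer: 1073/590 - 153*I*√7 ≈ 1.8186 - 404.8*I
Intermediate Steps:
Q(L) = √(-10 + L)
A(u, g) = g + g*u (A(u, g) = g*u + g = g + g*u)
y = 1073/590 (y = -1073/(-590) = -1073*(-1/590) = 1073/590 ≈ 1.8186)
y + Q(3)*A(-18, 9) = 1073/590 + √(-10 + 3)*(9*(1 - 18)) = 1073/590 + √(-7)*(9*(-17)) = 1073/590 + (I*√7)*(-153) = 1073/590 - 153*I*√7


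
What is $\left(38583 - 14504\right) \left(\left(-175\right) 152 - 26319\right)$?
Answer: $-1274236601$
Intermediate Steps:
$\left(38583 - 14504\right) \left(\left(-175\right) 152 - 26319\right) = 24079 \left(-26600 - 26319\right) = 24079 \left(-52919\right) = -1274236601$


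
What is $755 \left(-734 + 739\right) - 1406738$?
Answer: $-1402963$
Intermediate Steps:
$755 \left(-734 + 739\right) - 1406738 = 755 \cdot 5 - 1406738 = 3775 - 1406738 = -1402963$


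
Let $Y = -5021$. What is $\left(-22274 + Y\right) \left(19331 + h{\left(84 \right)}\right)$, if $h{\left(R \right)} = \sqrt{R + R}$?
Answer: $-527639645 - 54590 \sqrt{42} \approx -5.2799 \cdot 10^{8}$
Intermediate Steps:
$h{\left(R \right)} = \sqrt{2} \sqrt{R}$ ($h{\left(R \right)} = \sqrt{2 R} = \sqrt{2} \sqrt{R}$)
$\left(-22274 + Y\right) \left(19331 + h{\left(84 \right)}\right) = \left(-22274 - 5021\right) \left(19331 + \sqrt{2} \sqrt{84}\right) = - 27295 \left(19331 + \sqrt{2} \cdot 2 \sqrt{21}\right) = - 27295 \left(19331 + 2 \sqrt{42}\right) = -527639645 - 54590 \sqrt{42}$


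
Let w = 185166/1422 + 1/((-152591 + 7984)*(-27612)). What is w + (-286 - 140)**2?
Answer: 57285535855103323/315438190236 ≈ 1.8161e+5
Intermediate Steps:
w = 41074843834987/315438190236 (w = 185166*(1/1422) - 1/27612/(-144607) = 10287/79 - 1/144607*(-1/27612) = 10287/79 + 1/3992888484 = 41074843834987/315438190236 ≈ 130.22)
w + (-286 - 140)**2 = 41074843834987/315438190236 + (-286 - 140)**2 = 41074843834987/315438190236 + (-426)**2 = 41074843834987/315438190236 + 181476 = 57285535855103323/315438190236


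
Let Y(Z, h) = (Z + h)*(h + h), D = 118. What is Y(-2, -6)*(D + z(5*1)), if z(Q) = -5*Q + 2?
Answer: 9120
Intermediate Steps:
Y(Z, h) = 2*h*(Z + h) (Y(Z, h) = (Z + h)*(2*h) = 2*h*(Z + h))
z(Q) = 2 - 5*Q
Y(-2, -6)*(D + z(5*1)) = (2*(-6)*(-2 - 6))*(118 + (2 - 25)) = (2*(-6)*(-8))*(118 + (2 - 5*5)) = 96*(118 + (2 - 25)) = 96*(118 - 23) = 96*95 = 9120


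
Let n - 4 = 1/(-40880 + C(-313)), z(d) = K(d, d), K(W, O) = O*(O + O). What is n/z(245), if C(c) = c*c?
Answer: 228357/6853534450 ≈ 3.3320e-5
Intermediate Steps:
C(c) = c²
K(W, O) = 2*O² (K(W, O) = O*(2*O) = 2*O²)
z(d) = 2*d²
n = 228357/57089 (n = 4 + 1/(-40880 + (-313)²) = 4 + 1/(-40880 + 97969) = 4 + 1/57089 = 228357/57089 ≈ 4.0000)
n/z(245) = 228357/(57089*((2*245²))) = 228357/(57089*((2*60025))) = (228357/57089)/120050 = (228357/57089)*(1/120050) = 228357/6853534450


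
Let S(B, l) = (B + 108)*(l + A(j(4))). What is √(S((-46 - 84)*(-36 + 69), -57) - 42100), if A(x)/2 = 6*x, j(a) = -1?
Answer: √246458 ≈ 496.45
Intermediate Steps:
A(x) = 12*x (A(x) = 2*(6*x) = 12*x)
S(B, l) = (-12 + l)*(108 + B) (S(B, l) = (B + 108)*(l + 12*(-1)) = (108 + B)*(l - 12) = (108 + B)*(-12 + l) = (-12 + l)*(108 + B))
√(S((-46 - 84)*(-36 + 69), -57) - 42100) = √((-1296 - 12*(-46 - 84)*(-36 + 69) + 108*(-57) + ((-46 - 84)*(-36 + 69))*(-57)) - 42100) = √((-1296 - (-1560)*33 - 6156 - 130*33*(-57)) - 42100) = √((-1296 - 12*(-4290) - 6156 - 4290*(-57)) - 42100) = √((-1296 + 51480 - 6156 + 244530) - 42100) = √(288558 - 42100) = √246458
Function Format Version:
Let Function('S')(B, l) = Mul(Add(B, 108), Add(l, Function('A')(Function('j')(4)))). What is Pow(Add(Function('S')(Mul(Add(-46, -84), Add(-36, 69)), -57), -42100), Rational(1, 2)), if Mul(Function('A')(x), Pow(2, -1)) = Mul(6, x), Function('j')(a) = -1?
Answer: Pow(246458, Rational(1, 2)) ≈ 496.45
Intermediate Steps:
Function('A')(x) = Mul(12, x) (Function('A')(x) = Mul(2, Mul(6, x)) = Mul(12, x))
Function('S')(B, l) = Mul(Add(-12, l), Add(108, B)) (Function('S')(B, l) = Mul(Add(B, 108), Add(l, Mul(12, -1))) = Mul(Add(108, B), Add(l, -12)) = Mul(Add(108, B), Add(-12, l)) = Mul(Add(-12, l), Add(108, B)))
Pow(Add(Function('S')(Mul(Add(-46, -84), Add(-36, 69)), -57), -42100), Rational(1, 2)) = Pow(Add(Add(-1296, Mul(-12, Mul(Add(-46, -84), Add(-36, 69))), Mul(108, -57), Mul(Mul(Add(-46, -84), Add(-36, 69)), -57)), -42100), Rational(1, 2)) = Pow(Add(Add(-1296, Mul(-12, Mul(-130, 33)), -6156, Mul(Mul(-130, 33), -57)), -42100), Rational(1, 2)) = Pow(Add(Add(-1296, Mul(-12, -4290), -6156, Mul(-4290, -57)), -42100), Rational(1, 2)) = Pow(Add(Add(-1296, 51480, -6156, 244530), -42100), Rational(1, 2)) = Pow(Add(288558, -42100), Rational(1, 2)) = Pow(246458, Rational(1, 2))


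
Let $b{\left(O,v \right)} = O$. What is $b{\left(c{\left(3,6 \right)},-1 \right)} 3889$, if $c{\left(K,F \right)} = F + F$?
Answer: $46668$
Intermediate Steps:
$c{\left(K,F \right)} = 2 F$
$b{\left(c{\left(3,6 \right)},-1 \right)} 3889 = 2 \cdot 6 \cdot 3889 = 12 \cdot 3889 = 46668$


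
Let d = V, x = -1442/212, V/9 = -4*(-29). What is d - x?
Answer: 111385/106 ≈ 1050.8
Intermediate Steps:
V = 1044 (V = 9*(-4*(-29)) = 9*116 = 1044)
x = -721/106 (x = -1442*1/212 = -721/106 ≈ -6.8019)
d = 1044
d - x = 1044 - 1*(-721/106) = 1044 + 721/106 = 111385/106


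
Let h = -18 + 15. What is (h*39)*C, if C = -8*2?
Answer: 1872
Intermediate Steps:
C = -16
h = -3
(h*39)*C = -3*39*(-16) = -117*(-16) = 1872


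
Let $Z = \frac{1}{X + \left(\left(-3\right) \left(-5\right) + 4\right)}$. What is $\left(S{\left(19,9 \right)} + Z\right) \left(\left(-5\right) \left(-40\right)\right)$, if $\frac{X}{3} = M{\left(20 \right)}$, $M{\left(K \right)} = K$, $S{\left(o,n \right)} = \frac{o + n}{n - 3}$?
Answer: $\frac{221800}{237} \approx 935.87$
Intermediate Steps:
$S{\left(o,n \right)} = \frac{n + o}{-3 + n}$
$X = 60$ ($X = 3 \cdot 20 = 60$)
$Z = \frac{1}{79}$ ($Z = \frac{1}{60 + \left(\left(-3\right) \left(-5\right) + 4\right)} = \frac{1}{60 + \left(15 + 4\right)} = \frac{1}{60 + 19} = \frac{1}{79} \approx 0.012658$)
$\left(S{\left(19,9 \right)} + Z\right) \left(\left(-5\right) \left(-40\right)\right) = \left(\frac{9 + 19}{-3 + 9} + \frac{1}{79}\right) \left(\left(-5\right) \left(-40\right)\right) = \left(\frac{1}{6} \cdot 28 + \frac{1}{79}\right) 200 = \left(\frac{14}{3} + \frac{1}{79}\right) 200 = \frac{1109}{237} \cdot 200 = \frac{221800}{237}$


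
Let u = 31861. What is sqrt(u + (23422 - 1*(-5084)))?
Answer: sqrt(60367) ≈ 245.70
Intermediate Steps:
sqrt(u + (23422 - 1*(-5084))) = sqrt(31861 + (23422 - 1*(-5084))) = sqrt(31861 + (23422 + 5084)) = sqrt(31861 + 28506) = sqrt(60367)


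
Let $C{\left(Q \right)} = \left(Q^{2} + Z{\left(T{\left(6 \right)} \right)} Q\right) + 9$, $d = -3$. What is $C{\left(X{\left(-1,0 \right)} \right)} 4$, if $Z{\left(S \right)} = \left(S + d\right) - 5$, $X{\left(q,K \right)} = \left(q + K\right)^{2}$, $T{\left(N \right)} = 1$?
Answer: $12$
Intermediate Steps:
$X{\left(q,K \right)} = \left(K + q\right)^{2}$
$Z{\left(S \right)} = -8 + S$ ($Z{\left(S \right)} = \left(S - 3\right) - 5 = \left(-3 + S\right) - 5 = -8 + S$)
$C{\left(Q \right)} = 9 + Q^{2} - 7 Q$ ($C{\left(Q \right)} = \left(Q^{2} + \left(-8 + 1\right) Q\right) + 9 = \left(Q^{2} - 7 Q\right) + 9 = 9 + Q^{2} - 7 Q$)
$C{\left(X{\left(-1,0 \right)} \right)} 4 = \left(9 + \left(\left(0 - 1\right)^{2}\right)^{2} - 7 \left(0 - 1\right)^{2}\right) 4 = \left(9 + \left(\left(-1\right)^{2}\right)^{2} - 7 \left(-1\right)^{2}\right) 4 = \left(9 + 1^{2} - 7\right) 4 = \left(9 + 1 - 7\right) 4 = 3 \cdot 4 = 12$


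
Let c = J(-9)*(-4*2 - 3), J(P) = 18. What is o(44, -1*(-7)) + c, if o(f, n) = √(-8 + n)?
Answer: -198 + I ≈ -198.0 + 1.0*I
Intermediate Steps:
c = -198 (c = 18*(-4*2 - 3) = 18*(-8 - 3) = 18*(-11) = -198)
o(44, -1*(-7)) + c = √(-8 - 1*(-7)) - 198 = √(-8 + 7) - 198 = √(-1) - 198 = I - 198 = -198 + I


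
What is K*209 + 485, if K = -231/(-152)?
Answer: 6421/8 ≈ 802.63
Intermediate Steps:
K = 231/152 (K = -231*(-1/152) = 231/152 ≈ 1.5197)
K*209 + 485 = (231/152)*209 + 485 = 2541/8 + 485 = 6421/8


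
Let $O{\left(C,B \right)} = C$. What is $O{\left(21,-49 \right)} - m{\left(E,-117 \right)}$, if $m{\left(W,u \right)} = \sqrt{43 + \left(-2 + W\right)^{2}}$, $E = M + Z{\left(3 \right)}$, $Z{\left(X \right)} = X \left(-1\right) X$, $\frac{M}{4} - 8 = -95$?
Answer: $21 - 2 \sqrt{32231} \approx -338.06$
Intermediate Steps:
$M = -348$ ($M = 32 + 4 \left(-95\right) = 32 - 380 = -348$)
$Z{\left(X \right)} = - X^{2}$ ($Z{\left(X \right)} = - X X = - X^{2}$)
$E = -357$ ($E = -348 - 3^{2} = -348 - 9 = -357$)
$O{\left(21,-49 \right)} - m{\left(E,-117 \right)} = 21 - \sqrt{43 + \left(-2 - 357\right)^{2}} = 21 - \sqrt{43 + \left(-359\right)^{2}} = 21 - \sqrt{43 + 128881} = 21 - \sqrt{128924} = 21 - 2 \sqrt{32231}$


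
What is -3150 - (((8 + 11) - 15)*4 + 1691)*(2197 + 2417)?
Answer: -7879248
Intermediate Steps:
-3150 - (((8 + 11) - 15)*4 + 1691)*(2197 + 2417) = -3150 - ((19 - 15)*4 + 1691)*4614 = -3150 - (4*4 + 1691)*4614 = -3150 - (16 + 1691)*4614 = -3150 - 1707*4614 = -3150 - 1*7876098 = -3150 - 7876098 = -7879248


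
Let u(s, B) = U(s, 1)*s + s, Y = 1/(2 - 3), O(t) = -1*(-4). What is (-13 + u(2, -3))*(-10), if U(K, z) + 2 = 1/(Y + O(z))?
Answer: 430/3 ≈ 143.33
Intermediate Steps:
O(t) = 4
Y = -1 (Y = 1/(-1) = -1)
U(K, z) = -5/3 (U(K, z) = -2 + 1/(-1 + 4) = -2 + 1/3 = -5/3)
u(s, B) = -2*s/3 (u(s, B) = -5*s/3 + s = -2*s/3)
(-13 + u(2, -3))*(-10) = (-13 - 2/3*2)*(-10) = (-13 - 4/3)*(-10) = -43/3*(-10) = 430/3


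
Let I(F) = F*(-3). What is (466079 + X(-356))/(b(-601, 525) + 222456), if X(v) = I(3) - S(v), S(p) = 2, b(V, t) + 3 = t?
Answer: 77678/37163 ≈ 2.0902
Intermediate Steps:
b(V, t) = -3 + t
I(F) = -3*F
X(v) = -11 (X(v) = -3*3 - 1*2 = -9 - 2 = -11)
(466079 + X(-356))/(b(-601, 525) + 222456) = (466079 - 11)/((-3 + 525) + 222456) = 466068/(522 + 222456) = 466068/222978 = 466068*(1/222978) = 77678/37163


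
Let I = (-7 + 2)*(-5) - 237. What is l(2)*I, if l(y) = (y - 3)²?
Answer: -212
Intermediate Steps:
l(y) = (-3 + y)²
I = -212 (I = -5*(-5) - 237 = 25 - 237 = -212)
l(2)*I = (-3 + 2)²*(-212) = (-1)²*(-212) = 1*(-212) = -212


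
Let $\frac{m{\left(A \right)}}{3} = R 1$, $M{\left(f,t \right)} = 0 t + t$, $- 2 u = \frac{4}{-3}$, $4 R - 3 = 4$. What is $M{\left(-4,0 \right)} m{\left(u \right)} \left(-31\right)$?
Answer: $0$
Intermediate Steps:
$R = \frac{7}{4}$ ($R = \frac{3}{4} + \frac{1}{4} \cdot 4 = \frac{3}{4} + 1 = \frac{7}{4} \approx 1.75$)
$u = \frac{2}{3}$ ($u = - \frac{4 \frac{1}{-3}}{2} = - \frac{4 \left(- \frac{1}{3}\right)}{2} = \left(- \frac{1}{2}\right) \left(- \frac{4}{3}\right) = \frac{2}{3} \approx 0.66667$)
$M{\left(f,t \right)} = t$ ($M{\left(f,t \right)} = 0 + t = t$)
$m{\left(A \right)} = \frac{21}{4}$ ($m{\left(A \right)} = 3 \cdot \frac{7}{4} \cdot 1 = 3 \cdot \frac{7}{4} = \frac{21}{4}$)
$M{\left(-4,0 \right)} m{\left(u \right)} \left(-31\right) = 0 \cdot \frac{21}{4} \left(-31\right) = 0 \left(-31\right) = 0$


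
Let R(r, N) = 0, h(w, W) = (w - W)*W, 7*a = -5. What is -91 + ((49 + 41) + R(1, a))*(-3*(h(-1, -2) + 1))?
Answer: 179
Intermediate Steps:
a = -5/7 (a = (1/7)*(-5) = -5/7 ≈ -0.71429)
h(w, W) = W*(w - W)
-91 + ((49 + 41) + R(1, a))*(-3*(h(-1, -2) + 1)) = -91 + ((49 + 41) + 0)*(-3*(-2*(-1 - 1*(-2)) + 1)) = -91 + (90 + 0)*(-3*(-2*(-1 + 2) + 1)) = -91 + 90*(-3*(-2*1 + 1)) = -91 + 90*(-3*(-2 + 1)) = -91 + 90*(-3*(-1)) = -91 + 90*3 = -91 + 270 = 179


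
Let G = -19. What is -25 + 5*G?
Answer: -120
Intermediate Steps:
-25 + 5*G = -25 + 5*(-19) = -25 - 95 = -120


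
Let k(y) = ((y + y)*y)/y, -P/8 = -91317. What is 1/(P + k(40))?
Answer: 1/730616 ≈ 1.3687e-6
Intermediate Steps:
P = 730536 (P = -8*(-91317) = 730536)
k(y) = 2*y (k(y) = ((2*y)*y)/y = (2*y**2)/y = 2*y)
1/(P + k(40)) = 1/(730536 + 2*40) = 1/(730536 + 80) = 1/730616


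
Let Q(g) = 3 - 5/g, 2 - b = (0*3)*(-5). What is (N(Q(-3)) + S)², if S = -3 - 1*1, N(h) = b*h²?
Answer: 126736/81 ≈ 1564.6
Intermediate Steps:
b = 2 (b = 2 - 0*3*(-5) = 2 - 0*(-5) = 2 - 1*0 = 2 + 0 = 2)
Q(g) = 3 - 5/g
N(h) = 2*h²
S = -4 (S = -3 - 1 = -4)
(N(Q(-3)) + S)² = (2*(3 - 5/(-3))² - 4)² = (2*(3 - 5*(-⅓))² - 4)² = (2*(3 + 5/3)² - 4)² = (2*(14/3)² - 4)² = (2*(196/9) - 4)² = (392/9 - 4)² = (356/9)² = 126736/81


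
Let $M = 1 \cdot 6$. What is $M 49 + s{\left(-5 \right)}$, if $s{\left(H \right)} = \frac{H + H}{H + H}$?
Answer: $295$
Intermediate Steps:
$s{\left(H \right)} = 1$ ($s{\left(H \right)} = \frac{2 H}{2 H} = 2 H \frac{1}{2 H} = 1$)
$M = 6$
$M 49 + s{\left(-5 \right)} = 6 \cdot 49 + 1 = 294 + 1 = 295$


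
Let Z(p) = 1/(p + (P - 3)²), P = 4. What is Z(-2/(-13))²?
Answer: 169/225 ≈ 0.75111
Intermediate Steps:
Z(p) = 1/(1 + p) (Z(p) = 1/(p + (4 - 3)²) = 1/(p + 1²) = 1/(p + 1) = 1/(1 + p))
Z(-2/(-13))² = (1/(1 - 2/(-13)))² = (1/(1 - 2*(-1/13)))² = (1/(1 + 2/13))² = (1/(15/13))² = (13/15)² = 169/225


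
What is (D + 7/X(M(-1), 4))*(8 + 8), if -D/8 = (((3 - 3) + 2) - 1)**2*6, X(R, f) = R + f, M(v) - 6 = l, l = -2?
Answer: -754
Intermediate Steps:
M(v) = 4 (M(v) = 6 - 2 = 4)
D = -48 (D = -8*(((3 - 3) + 2) - 1)**2*6 = -8*((0 + 2) - 1)**2*6 = -8*(2 - 1)**2*6 = -8*1**2*6 = -8*6 = -48)
(D + 7/X(M(-1), 4))*(8 + 8) = (-48 + 7/(4 + 4))*(8 + 8) = (-48 + 7/8)*16 = -377/8*16 = -754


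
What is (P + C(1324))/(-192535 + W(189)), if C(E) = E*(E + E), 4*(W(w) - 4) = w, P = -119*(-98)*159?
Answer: -4288168/153987 ≈ -27.848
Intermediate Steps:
P = 1854258 (P = 11662*159 = 1854258)
W(w) = 4 + w/4
C(E) = 2*E² (C(E) = E*(2*E) = 2*E²)
(P + C(1324))/(-192535 + W(189)) = (1854258 + 2*1324²)/(-192535 + (4 + (¼)*189)) = (1854258 + 2*1752976)/(-192535 + (4 + 189/4)) = (1854258 + 3505952)/(-192535 + 205/4) = 5360210/(-769935/4) = 5360210*(-4/769935) = -4288168/153987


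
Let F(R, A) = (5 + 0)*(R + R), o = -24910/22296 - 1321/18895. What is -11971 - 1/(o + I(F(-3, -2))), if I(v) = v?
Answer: -78640969836083/6569307533 ≈ -11971.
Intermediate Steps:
o = -250063733/210641460 (o = -24910*1/22296 - 1321*1/18895 = -12455/11148 - 1321/18895 = -250063733/210641460 ≈ -1.1872)
F(R, A) = 10*R (F(R, A) = 5*(2*R) = 10*R)
-11971 - 1/(o + I(F(-3, -2))) = -11971 - 1/(-250063733/210641460 + 10*(-3)) = -11971 - 1/(-250063733/210641460 - 30) = -11971 - 1/(-6569307533/210641460) = -11971 - 1*(-210641460/6569307533) = -11971 + 210641460/6569307533 = -78640969836083/6569307533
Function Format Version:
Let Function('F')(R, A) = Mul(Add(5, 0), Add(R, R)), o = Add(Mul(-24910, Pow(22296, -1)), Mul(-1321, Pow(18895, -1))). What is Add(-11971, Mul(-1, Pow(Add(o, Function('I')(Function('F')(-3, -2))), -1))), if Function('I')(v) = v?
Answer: Rational(-78640969836083, 6569307533) ≈ -11971.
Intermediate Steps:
o = Rational(-250063733, 210641460) (o = Add(Mul(-24910, Rational(1, 22296)), Mul(-1321, Rational(1, 18895))) = Add(Rational(-12455, 11148), Rational(-1321, 18895)) = Rational(-250063733, 210641460) ≈ -1.1872)
Function('F')(R, A) = Mul(10, R) (Function('F')(R, A) = Mul(5, Mul(2, R)) = Mul(10, R))
Add(-11971, Mul(-1, Pow(Add(o, Function('I')(Function('F')(-3, -2))), -1))) = Add(-11971, Mul(-1, Pow(Add(Rational(-250063733, 210641460), Mul(10, -3)), -1))) = Add(-11971, Mul(-1, Pow(Add(Rational(-250063733, 210641460), -30), -1))) = Add(-11971, Mul(-1, Pow(Rational(-6569307533, 210641460), -1))) = Add(-11971, Mul(-1, Rational(-210641460, 6569307533))) = Add(-11971, Rational(210641460, 6569307533)) = Rational(-78640969836083, 6569307533)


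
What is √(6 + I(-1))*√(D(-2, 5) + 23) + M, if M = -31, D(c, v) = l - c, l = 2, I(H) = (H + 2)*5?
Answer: -31 + 3*√33 ≈ -13.766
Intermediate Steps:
I(H) = 10 + 5*H (I(H) = (2 + H)*5 = 10 + 5*H)
D(c, v) = 2 - c
√(6 + I(-1))*√(D(-2, 5) + 23) + M = √(6 + (10 + 5*(-1)))*√((2 - 1*(-2)) + 23) - 31 = √(6 + (10 - 5))*√((2 + 2) + 23) - 31 = √(6 + 5)*√(4 + 23) - 31 = √11*√27 - 31 = √11*(3*√3) - 31 = 3*√33 - 31 = -31 + 3*√33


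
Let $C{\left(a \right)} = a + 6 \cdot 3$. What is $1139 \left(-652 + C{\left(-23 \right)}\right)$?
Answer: $-748323$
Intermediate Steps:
$C{\left(a \right)} = 18 + a$ ($C{\left(a \right)} = a + 18 = 18 + a$)
$1139 \left(-652 + C{\left(-23 \right)}\right) = 1139 \left(-652 + \left(18 - 23\right)\right) = 1139 \left(-652 - 5\right) = 1139 \left(-657\right) = -748323$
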